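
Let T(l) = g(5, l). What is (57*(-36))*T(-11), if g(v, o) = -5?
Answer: 10260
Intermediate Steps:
T(l) = -5
(57*(-36))*T(-11) = (57*(-36))*(-5) = -2052*(-5) = 10260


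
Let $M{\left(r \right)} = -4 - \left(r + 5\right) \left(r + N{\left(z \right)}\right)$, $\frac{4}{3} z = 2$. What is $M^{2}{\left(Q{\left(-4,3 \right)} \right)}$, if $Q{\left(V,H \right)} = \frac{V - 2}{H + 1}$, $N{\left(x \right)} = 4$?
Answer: $\frac{2601}{16} \approx 162.56$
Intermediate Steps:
$z = \frac{3}{2}$ ($z = \frac{3}{4} \cdot 2 = \frac{3}{2} \approx 1.5$)
$Q{\left(V,H \right)} = \frac{-2 + V}{1 + H}$
$M{\left(r \right)} = -4 - \left(4 + r\right) \left(5 + r\right)$ ($M{\left(r \right)} = -4 - \left(r + 5\right) \left(r + 4\right) = -4 - \left(5 + r\right) \left(4 + r\right) = -4 - \left(4 + r\right) \left(5 + r\right)$)
$M^{2}{\left(Q{\left(-4,3 \right)} \right)} = \left(-24 - \left(\frac{-2 - 4}{1 + 3}\right)^{2} - 9 \frac{-2 - 4}{1 + 3}\right)^{2} = \left(-24 - \left(\frac{1}{4} \left(-6\right)\right)^{2} - 9 \cdot \frac{1}{4} \left(-6\right)\right)^{2} = \left(-24 - \left(- \frac{3}{2}\right)^{2} - - \frac{27}{2}\right)^{2} = \left(-24 - \frac{9}{4} + \frac{27}{2}\right)^{2} = \left(- \frac{51}{4}\right)^{2} = \frac{2601}{16}$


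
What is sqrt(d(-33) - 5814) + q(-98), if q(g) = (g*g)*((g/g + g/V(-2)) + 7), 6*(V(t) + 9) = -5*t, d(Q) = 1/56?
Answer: 2256940/11 + I*sqrt(4558162)/28 ≈ 2.0518e+5 + 76.25*I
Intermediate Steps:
d(Q) = 1/56
V(t) = -9 - 5*t/6 (V(t) = -9 + (-5*t)/6 = -9 - 5*t/6)
q(g) = g**2*(8 - 3*g/22) (q(g) = (g*g)*((g/g + g/(-9 - 5/6*(-2))) + 7) = g**2*((1 + g/(-9 + 5/3)) + 7) = g**2*((1 + g/(-22/3)) + 7) = g**2*((1 + g*(-3/22)) + 7) = g**2*((1 - 3*g/22) + 7) = g**2*(8 - 3*g/22))
sqrt(d(-33) - 5814) + q(-98) = sqrt(1/56 - 5814) + (1/22)*(-98)**2*(176 - 3*(-98)) = sqrt(-325583/56) + (1/22)*9604*(176 + 294) = I*sqrt(4558162)/28 + (1/22)*9604*470 = I*sqrt(4558162)/28 + 2256940/11 = 2256940/11 + I*sqrt(4558162)/28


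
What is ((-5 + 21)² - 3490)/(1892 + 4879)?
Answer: -1078/2257 ≈ -0.47763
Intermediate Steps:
((-5 + 21)² - 3490)/(1892 + 4879) = (16² - 3490)/6771 = (256 - 3490)*(1/6771) = -3234*1/6771 = -1078/2257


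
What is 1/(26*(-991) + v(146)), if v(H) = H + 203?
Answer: -1/25417 ≈ -3.9344e-5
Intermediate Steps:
v(H) = 203 + H
1/(26*(-991) + v(146)) = 1/(26*(-991) + (203 + 146)) = 1/(-25766 + 349) = 1/(-25417) = -1/25417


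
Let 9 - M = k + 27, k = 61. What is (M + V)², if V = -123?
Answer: 40804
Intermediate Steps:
M = -79 (M = 9 - (61 + 27) = 9 - 1*88 = 9 - 88 = -79)
(M + V)² = (-79 - 123)² = (-202)² = 40804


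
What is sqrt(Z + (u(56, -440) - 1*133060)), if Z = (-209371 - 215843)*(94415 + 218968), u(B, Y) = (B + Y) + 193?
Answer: I*sqrt(133254972213) ≈ 3.6504e+5*I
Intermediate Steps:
u(B, Y) = 193 + B + Y
Z = -133254838962 (Z = -425214*313383 = -133254838962)
sqrt(Z + (u(56, -440) - 1*133060)) = sqrt(-133254838962 + ((193 + 56 - 440) - 1*133060)) = sqrt(-133254838962 + (-191 - 133060)) = sqrt(-133254838962 - 133251) = sqrt(-133254972213) = I*sqrt(133254972213)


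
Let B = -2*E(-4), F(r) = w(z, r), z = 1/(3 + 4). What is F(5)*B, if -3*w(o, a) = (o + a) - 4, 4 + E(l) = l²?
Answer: 64/7 ≈ 9.1429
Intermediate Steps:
z = ⅐ (z = 1/7 = ⅐ ≈ 0.14286)
E(l) = -4 + l²
w(o, a) = 4/3 - a/3 - o/3 (w(o, a) = -((o + a) - 4)/3 = -((a + o) - 4)/3 = -(-4 + a + o)/3 = 4/3 - a/3 - o/3)
F(r) = 9/7 - r/3 (F(r) = 4/3 - r/3 - ⅓*⅐ = 4/3 - r/3 - 1/21 = 9/7 - r/3)
B = -24 (B = -2*(-4 + (-4)²) = -2*(-4 + 16) = -2*12 = -24)
F(5)*B = (9/7 - ⅓*5)*(-24) = (9/7 - 5/3)*(-24) = -8/21*(-24) = 64/7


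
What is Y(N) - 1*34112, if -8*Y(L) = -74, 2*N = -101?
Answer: -136411/4 ≈ -34103.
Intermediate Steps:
N = -101/2 (N = (½)*(-101) = -101/2 ≈ -50.500)
Y(L) = 37/4 (Y(L) = -⅛*(-74) = 37/4)
Y(N) - 1*34112 = 37/4 - 1*34112 = 37/4 - 34112 = -136411/4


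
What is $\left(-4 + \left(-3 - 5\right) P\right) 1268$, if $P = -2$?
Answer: $15216$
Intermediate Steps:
$\left(-4 + \left(-3 - 5\right) P\right) 1268 = \left(-4 + \left(-3 - 5\right) \left(-2\right)\right) 1268 = \left(-4 - -16\right) 1268 = \left(-4 + 16\right) 1268 = 12 \cdot 1268 = 15216$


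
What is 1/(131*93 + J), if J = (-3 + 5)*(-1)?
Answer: 1/12181 ≈ 8.2095e-5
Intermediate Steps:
J = -2 (J = 2*(-1) = -2)
1/(131*93 + J) = 1/(131*93 - 2) = 1/(12183 - 2) = 1/12181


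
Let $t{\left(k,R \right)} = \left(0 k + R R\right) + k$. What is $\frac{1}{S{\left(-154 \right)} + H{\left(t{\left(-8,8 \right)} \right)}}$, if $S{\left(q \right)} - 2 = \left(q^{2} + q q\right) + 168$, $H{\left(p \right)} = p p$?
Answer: $\frac{1}{50738} \approx 1.9709 \cdot 10^{-5}$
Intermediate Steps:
$t{\left(k,R \right)} = k + R^{2}$ ($t{\left(k,R \right)} = \left(0 + R^{2}\right) + k = R^{2} + k = k + R^{2}$)
$H{\left(p \right)} = p^{2}$
$S{\left(q \right)} = 170 + 2 q^{2}$ ($S{\left(q \right)} = 2 + \left(\left(q^{2} + q q\right) + 168\right) = 2 + \left(\left(q^{2} + q^{2}\right) + 168\right) = 2 + \left(2 q^{2} + 168\right) = 2 + \left(168 + 2 q^{2}\right) = 170 + 2 q^{2}$)
$\frac{1}{S{\left(-154 \right)} + H{\left(t{\left(-8,8 \right)} \right)}} = \frac{1}{\left(170 + 2 \left(-154\right)^{2}\right) + \left(-8 + 8^{2}\right)^{2}} = \frac{1}{\left(170 + 2 \cdot 23716\right) + \left(-8 + 64\right)^{2}} = \frac{1}{\left(170 + 47432\right) + 56^{2}} = \frac{1}{47602 + 3136} = \frac{1}{50738}$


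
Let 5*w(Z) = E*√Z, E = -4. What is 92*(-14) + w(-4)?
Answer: -1288 - 8*I/5 ≈ -1288.0 - 1.6*I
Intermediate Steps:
w(Z) = -4*√Z/5 (w(Z) = (-4*√Z)/5 = -4*√Z/5)
92*(-14) + w(-4) = 92*(-14) - 8*I/5 = -1288 - 8*I/5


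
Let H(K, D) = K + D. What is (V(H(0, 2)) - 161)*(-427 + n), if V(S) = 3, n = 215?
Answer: 33496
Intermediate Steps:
H(K, D) = D + K
(V(H(0, 2)) - 161)*(-427 + n) = (3 - 161)*(-427 + 215) = -158*(-212) = 33496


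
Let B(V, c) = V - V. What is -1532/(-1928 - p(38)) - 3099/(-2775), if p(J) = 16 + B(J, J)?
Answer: 856313/449550 ≈ 1.9048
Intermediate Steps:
B(V, c) = 0
p(J) = 16 (p(J) = 16 + 0 = 16)
-1532/(-1928 - p(38)) - 3099/(-2775) = -1532/(-1928 - 1*16) - 3099/(-2775) = -1532/(-1928 - 16) - 3099*(-1/2775) = -1532/(-1944) + 1033/925 = -1532*(-1/1944) + 1033/925 = 383/486 + 1033/925 = 856313/449550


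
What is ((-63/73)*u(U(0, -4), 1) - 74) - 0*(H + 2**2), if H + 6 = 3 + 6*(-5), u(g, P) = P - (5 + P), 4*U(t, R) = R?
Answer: -5087/73 ≈ -69.685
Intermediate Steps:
U(t, R) = R/4
u(g, P) = -5 (u(g, P) = P + (-5 - P) = -5)
H = -33 (H = -6 + (3 + 6*(-5)) = -6 + (3 - 30) = -6 - 27 = -33)
((-63/73)*u(U(0, -4), 1) - 74) - 0*(H + 2**2) = (-63/73*(-5) - 74) - 0*(-33 + 2**2) = (-63*1/73*(-5) - 74) - 0*(-33 + 4) = (-63/73*(-5) - 74) - 0*(-29) = (315/73 - 74) - 1*0 = -5087/73 + 0 = -5087/73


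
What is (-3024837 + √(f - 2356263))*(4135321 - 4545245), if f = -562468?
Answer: 1239953282388 - 409924*I*√2918731 ≈ 1.24e+12 - 7.0033e+8*I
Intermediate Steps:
(-3024837 + √(f - 2356263))*(4135321 - 4545245) = (-3024837 + √(-562468 - 2356263))*(4135321 - 4545245) = (-3024837 + √(-2918731))*(-409924) = (-3024837 + I*√2918731)*(-409924) = 1239953282388 - 409924*I*√2918731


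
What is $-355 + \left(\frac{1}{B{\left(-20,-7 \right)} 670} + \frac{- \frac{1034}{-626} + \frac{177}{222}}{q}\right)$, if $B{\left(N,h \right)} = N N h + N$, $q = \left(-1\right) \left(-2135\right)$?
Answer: $- \frac{3316842106442587}{9343247377800} \approx -355.0$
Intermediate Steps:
$q = 2135$
$B{\left(N,h \right)} = N + h N^{2}$ ($B{\left(N,h \right)} = N^{2} h + N = h N^{2} + N = N + h N^{2}$)
$-355 + \left(\frac{1}{B{\left(-20,-7 \right)} 670} + \frac{- \frac{1034}{-626} + \frac{177}{222}}{q}\right) = -355 + \left(\frac{1}{- 20 \left(1 - -140\right) 670} + \frac{- \frac{1034}{-626} + \frac{177}{222}}{2135}\right) = -355 + \left(\frac{1}{\left(-20\right) \left(1 + 140\right)} \frac{1}{670} + \left(\left(-1034\right) \left(- \frac{1}{626}\right) + 177 \cdot \frac{1}{222}\right) \frac{1}{2135}\right) = -355 + \left(\frac{1}{\left(-20\right) 141} \cdot \frac{1}{670} + \left(\frac{517}{313} + \frac{59}{74}\right) \frac{1}{2135}\right) = -355 + \left(\frac{1}{-2820} \cdot \frac{1}{670} + \frac{56725}{23162} \cdot \frac{1}{2135}\right) = -355 + \left(\left(- \frac{1}{2820}\right) \frac{1}{670} + \frac{11345}{9890174}\right) = -355 + \left(- \frac{1}{1889400} + \frac{11345}{9890174}\right) = -355 + \frac{10712676413}{9343247377800} = - \frac{3316842106442587}{9343247377800}$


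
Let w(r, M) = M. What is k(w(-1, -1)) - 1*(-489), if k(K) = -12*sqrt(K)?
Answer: 489 - 12*I ≈ 489.0 - 12.0*I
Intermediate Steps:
k(w(-1, -1)) - 1*(-489) = -12*I - 1*(-489) = -12*I + 489 = 489 - 12*I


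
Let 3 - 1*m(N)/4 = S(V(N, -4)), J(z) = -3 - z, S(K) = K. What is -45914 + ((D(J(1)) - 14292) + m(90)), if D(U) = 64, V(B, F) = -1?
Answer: -60126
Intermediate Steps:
m(N) = 16 (m(N) = 12 - 4*(-1) = 12 + 4 = 16)
-45914 + ((D(J(1)) - 14292) + m(90)) = -45914 + ((64 - 14292) + 16) = -45914 + (-14228 + 16) = -45914 - 14212 = -60126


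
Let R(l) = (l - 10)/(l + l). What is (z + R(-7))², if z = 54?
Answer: 597529/196 ≈ 3048.6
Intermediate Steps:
R(l) = (-10 + l)/(2*l) (R(l) = (-10 + l)/((2*l)) = (-10 + l)*(1/(2*l)) = (-10 + l)/(2*l))
(z + R(-7))² = (54 + (½)*(-10 - 7)/(-7))² = (54 + (½)*(-⅐)*(-17))² = (54 + 17/14)² = (773/14)² = 597529/196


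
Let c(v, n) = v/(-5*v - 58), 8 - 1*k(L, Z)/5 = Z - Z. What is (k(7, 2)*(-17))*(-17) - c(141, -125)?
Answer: 8820421/763 ≈ 11560.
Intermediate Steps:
k(L, Z) = 40 (k(L, Z) = 40 - 5*(Z - Z) = 40 - 5*0 = 40 + 0 = 40)
c(v, n) = v/(-58 - 5*v)
(k(7, 2)*(-17))*(-17) - c(141, -125) = (40*(-17))*(-17) - (-1)*141/(58 + 5*141) = -680*(-17) - (-1)*141/(58 + 705) = 11560 - (-1)*141/763 = 11560 - 1*(-141/763) = 11560 + 141/763 = 8820421/763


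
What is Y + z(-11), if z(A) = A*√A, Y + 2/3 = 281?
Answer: 841/3 - 11*I*√11 ≈ 280.33 - 36.483*I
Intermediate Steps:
Y = 841/3 (Y = -⅔ + 281 = 841/3 ≈ 280.33)
z(A) = A^(3/2)
Y + z(-11) = 841/3 + (-11)^(3/2) = 841/3 - 11*I*√11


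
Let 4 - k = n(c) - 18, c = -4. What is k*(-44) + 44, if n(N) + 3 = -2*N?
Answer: -704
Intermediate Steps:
n(N) = -3 - 2*N
k = 17 (k = 4 - ((-3 - 2*(-4)) - 18) = 4 - ((-3 + 8) - 18) = 4 - (5 - 18) = 4 - 1*(-13) = 4 + 13 = 17)
k*(-44) + 44 = 17*(-44) + 44 = -748 + 44 = -704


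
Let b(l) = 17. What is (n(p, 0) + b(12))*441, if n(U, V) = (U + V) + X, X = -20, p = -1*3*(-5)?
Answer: 5292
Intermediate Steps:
p = 15 (p = -3*(-5) = 15)
n(U, V) = -20 + U + V (n(U, V) = (U + V) - 20 = -20 + U + V)
(n(p, 0) + b(12))*441 = ((-20 + 15 + 0) + 17)*441 = (-5 + 17)*441 = 12*441 = 5292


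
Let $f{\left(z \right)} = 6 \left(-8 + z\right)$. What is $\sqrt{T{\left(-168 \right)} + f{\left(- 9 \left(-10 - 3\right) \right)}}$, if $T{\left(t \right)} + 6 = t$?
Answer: $4 \sqrt{30} \approx 21.909$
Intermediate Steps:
$f{\left(z \right)} = -48 + 6 z$
$T{\left(t \right)} = -6 + t$
$\sqrt{T{\left(-168 \right)} + f{\left(- 9 \left(-10 - 3\right) \right)}} = \sqrt{\left(-6 - 168\right) - \left(48 - 6 \left(- 9 \left(-10 - 3\right)\right)\right)} = \sqrt{-174 - \left(48 - 6 \left(\left(-9\right) \left(-13\right)\right)\right)} = \sqrt{-174 + \left(-48 + 6 \cdot 117\right)} = \sqrt{-174 + \left(-48 + 702\right)} = \sqrt{-174 + 654} = \sqrt{480} = 4 \sqrt{30}$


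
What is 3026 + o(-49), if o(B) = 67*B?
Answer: -257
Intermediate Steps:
3026 + o(-49) = 3026 + 67*(-49) = 3026 - 3283 = -257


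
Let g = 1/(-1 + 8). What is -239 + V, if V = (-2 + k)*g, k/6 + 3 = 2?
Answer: -1681/7 ≈ -240.14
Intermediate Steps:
k = -6 (k = -18 + 6*2 = -18 + 12 = -6)
g = ⅐ (g = 1/7 = ⅐ ≈ 0.14286)
V = -8/7 (V = (-2 - 6)*(⅐) = -8*⅐ = -8/7 ≈ -1.1429)
-239 + V = -239 - 8/7 = -1681/7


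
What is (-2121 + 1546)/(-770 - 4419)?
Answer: 575/5189 ≈ 0.11081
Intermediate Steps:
(-2121 + 1546)/(-770 - 4419) = -575/(-5189) = -575*(-1/5189) = 575/5189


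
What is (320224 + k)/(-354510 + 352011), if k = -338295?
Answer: 1063/147 ≈ 7.2313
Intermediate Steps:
(320224 + k)/(-354510 + 352011) = (320224 - 338295)/(-354510 + 352011) = -18071/(-2499) = -18071*(-1/2499) = 1063/147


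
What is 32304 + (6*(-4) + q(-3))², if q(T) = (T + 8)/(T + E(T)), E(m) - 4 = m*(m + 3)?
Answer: 32665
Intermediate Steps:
E(m) = 4 + m*(3 + m) (E(m) = 4 + m*(m + 3) = 4 + m*(3 + m))
q(T) = (8 + T)/(4 + T² + 4*T) (q(T) = (T + 8)/(T + (4 + T² + 3*T)) = (8 + T)/(4 + T² + 4*T))
32304 + (6*(-4) + q(-3))² = 32304 + (6*(-4) + (8 - 3)/(4 + (-3)² + 4*(-3)))² = 32304 + (-24 + 5/(4 + 9 - 12))² = 32304 + (-24 + 5/1)² = 32304 + (-24 + 1*5)² = 32304 + (-24 + 5)² = 32304 + (-19)² = 32304 + 361 = 32665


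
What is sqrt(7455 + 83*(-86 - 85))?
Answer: I*sqrt(6738) ≈ 82.085*I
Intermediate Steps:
sqrt(7455 + 83*(-86 - 85)) = sqrt(7455 + 83*(-171)) = sqrt(7455 - 14193) = sqrt(-6738) = I*sqrt(6738)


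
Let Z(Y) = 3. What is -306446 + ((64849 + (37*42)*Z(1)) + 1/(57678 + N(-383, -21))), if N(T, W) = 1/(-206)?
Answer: -2815182770439/11881667 ≈ -2.3694e+5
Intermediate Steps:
N(T, W) = -1/206
-306446 + ((64849 + (37*42)*Z(1)) + 1/(57678 + N(-383, -21))) = -306446 + ((64849 + (37*42)*3) + 1/(57678 - 1/206)) = -306446 + ((64849 + 1554*3) + 1/(11881667/206)) = -306446 + ((64849 + 4662) + 206/11881667) = -306446 + (69511 + 206/11881667) = -306446 + 825906555043/11881667 = -2815182770439/11881667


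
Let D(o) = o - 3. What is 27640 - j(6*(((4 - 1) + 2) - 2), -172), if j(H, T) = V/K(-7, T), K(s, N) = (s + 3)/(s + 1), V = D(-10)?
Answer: 55319/2 ≈ 27660.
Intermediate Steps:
D(o) = -3 + o
V = -13 (V = -3 - 10 = -13)
K(s, N) = (3 + s)/(1 + s)
j(H, T) = -39/2 (j(H, T) = -13*(1 - 7)/(3 - 7) = -13/(-4/(-6)) = -13/((-1/6*(-4))) = -13/2/3 = -13*3/2 = -39/2)
27640 - j(6*(((4 - 1) + 2) - 2), -172) = 27640 - 1*(-39/2) = 27640 + 39/2 = 55319/2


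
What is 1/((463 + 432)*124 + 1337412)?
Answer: 1/1448392 ≈ 6.9042e-7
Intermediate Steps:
1/((463 + 432)*124 + 1337412) = 1/(895*124 + 1337412) = 1/(110980 + 1337412) = 1/1448392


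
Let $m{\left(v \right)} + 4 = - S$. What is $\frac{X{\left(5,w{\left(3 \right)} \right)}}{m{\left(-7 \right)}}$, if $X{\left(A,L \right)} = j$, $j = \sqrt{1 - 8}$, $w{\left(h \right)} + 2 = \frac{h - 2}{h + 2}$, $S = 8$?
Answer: $- \frac{i \sqrt{7}}{12} \approx - 0.22048 i$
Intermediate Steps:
$w{\left(h \right)} = -2 + \frac{-2 + h}{2 + h}$ ($w{\left(h \right)} = -2 + \frac{h - 2}{h + 2} = -2 + \frac{-2 + h}{2 + h}$)
$j = i \sqrt{7}$ ($j = \sqrt{-7} = i \sqrt{7} \approx 2.6458 i$)
$X{\left(A,L \right)} = i \sqrt{7}$
$m{\left(v \right)} = -12$ ($m{\left(v \right)} = -4 - 8 = -12$)
$\frac{X{\left(5,w{\left(3 \right)} \right)}}{m{\left(-7 \right)}} = \frac{i \sqrt{7}}{-12} = i \sqrt{7} \left(- \frac{1}{12}\right) = - \frac{i \sqrt{7}}{12}$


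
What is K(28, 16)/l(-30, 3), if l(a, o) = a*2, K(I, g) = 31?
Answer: -31/60 ≈ -0.51667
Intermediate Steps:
l(a, o) = 2*a
K(28, 16)/l(-30, 3) = 31/((2*(-30))) = 31/(-60) = 31*(-1/60) = -31/60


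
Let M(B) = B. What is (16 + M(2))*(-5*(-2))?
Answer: 180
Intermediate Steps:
(16 + M(2))*(-5*(-2)) = (16 + 2)*(-5*(-2)) = 18*10 = 180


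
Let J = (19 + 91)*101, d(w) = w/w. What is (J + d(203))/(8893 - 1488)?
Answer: 11111/7405 ≈ 1.5005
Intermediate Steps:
d(w) = 1
J = 11110 (J = 110*101 = 11110)
(J + d(203))/(8893 - 1488) = (11110 + 1)/(8893 - 1488) = 11111/7405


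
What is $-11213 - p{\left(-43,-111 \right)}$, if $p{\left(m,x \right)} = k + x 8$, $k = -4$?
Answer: $-10321$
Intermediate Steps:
$p{\left(m,x \right)} = -4 + 8 x$ ($p{\left(m,x \right)} = -4 + x 8 = -4 + 8 x$)
$-11213 - p{\left(-43,-111 \right)} = -11213 - \left(-4 + 8 \left(-111\right)\right) = -11213 - \left(-4 - 888\right) = -11213 - -892 = -11213 + 892 = -10321$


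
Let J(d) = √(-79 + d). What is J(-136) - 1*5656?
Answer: -5656 + I*√215 ≈ -5656.0 + 14.663*I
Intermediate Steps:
J(-136) - 1*5656 = √(-79 - 136) - 1*5656 = √(-215) - 5656 = I*√215 - 5656 = -5656 + I*√215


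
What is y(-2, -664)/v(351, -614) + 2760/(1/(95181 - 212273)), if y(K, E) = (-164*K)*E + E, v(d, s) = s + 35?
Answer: -187117481224/579 ≈ -3.2317e+8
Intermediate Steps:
v(d, s) = 35 + s
y(K, E) = E - 164*E*K (y(K, E) = -164*E*K + E = E - 164*E*K)
y(-2, -664)/v(351, -614) + 2760/(1/(95181 - 212273)) = (-664*(1 - 164*(-2)))/(35 - 614) + 2760/(1/(95181 - 212273)) = -664*(1 + 328)/(-579) + 2760/(1/(-117092)) = -664*329*(-1/579) + 2760/(-1/117092) = -218456*(-1/579) + 2760*(-117092) = 218456/579 - 323173920 = -187117481224/579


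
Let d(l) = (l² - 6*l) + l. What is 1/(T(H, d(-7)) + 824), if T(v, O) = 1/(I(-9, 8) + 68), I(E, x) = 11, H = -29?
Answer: 79/65097 ≈ 0.0012136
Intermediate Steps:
d(l) = l² - 5*l
T(v, O) = 1/79 (T(v, O) = 1/(11 + 68) = 1/79)
1/(T(H, d(-7)) + 824) = 1/(1/79 + 824) = 1/(65097/79) = 79/65097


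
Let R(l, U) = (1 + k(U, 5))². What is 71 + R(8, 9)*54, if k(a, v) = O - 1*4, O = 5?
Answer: 287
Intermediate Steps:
k(a, v) = 1 (k(a, v) = 5 - 1*4 = 5 - 4 = 1)
R(l, U) = 4 (R(l, U) = (1 + 1)² = 2² = 4)
71 + R(8, 9)*54 = 71 + 4*54 = 71 + 216 = 287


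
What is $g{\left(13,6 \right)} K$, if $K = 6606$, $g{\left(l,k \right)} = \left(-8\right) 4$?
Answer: $-211392$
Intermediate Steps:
$g{\left(l,k \right)} = -32$
$g{\left(13,6 \right)} K = \left(-32\right) 6606 = -211392$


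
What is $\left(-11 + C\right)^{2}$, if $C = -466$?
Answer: $227529$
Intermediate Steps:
$\left(-11 + C\right)^{2} = \left(-11 - 466\right)^{2} = \left(-477\right)^{2} = 227529$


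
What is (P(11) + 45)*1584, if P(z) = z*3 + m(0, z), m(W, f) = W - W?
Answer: 123552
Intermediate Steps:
m(W, f) = 0
P(z) = 3*z (P(z) = z*3 + 0 = 3*z + 0 = 3*z)
(P(11) + 45)*1584 = (3*11 + 45)*1584 = (33 + 45)*1584 = 78*1584 = 123552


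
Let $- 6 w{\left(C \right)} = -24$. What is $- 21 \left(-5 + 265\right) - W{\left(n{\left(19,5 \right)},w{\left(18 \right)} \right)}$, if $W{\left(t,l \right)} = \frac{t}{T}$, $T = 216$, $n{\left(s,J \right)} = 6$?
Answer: $- \frac{196561}{36} \approx -5460.0$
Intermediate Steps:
$w{\left(C \right)} = 4$ ($w{\left(C \right)} = \left(- \frac{1}{6}\right) \left(-24\right) = 4$)
$W{\left(t,l \right)} = \frac{t}{216}$
$- 21 \left(-5 + 265\right) - W{\left(n{\left(19,5 \right)},w{\left(18 \right)} \right)} = - 21 \left(-5 + 265\right) - \frac{1}{216} \cdot 6 = \left(-21\right) 260 - \frac{1}{36} = -5460 - \frac{1}{36} = - \frac{196561}{36}$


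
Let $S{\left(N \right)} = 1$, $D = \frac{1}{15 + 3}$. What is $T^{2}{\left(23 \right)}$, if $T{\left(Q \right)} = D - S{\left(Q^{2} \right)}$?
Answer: $\frac{289}{324} \approx 0.89198$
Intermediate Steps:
$D = \frac{1}{18} \approx 0.055556$
$T{\left(Q \right)} = - \frac{17}{18}$ ($T{\left(Q \right)} = \frac{1}{18} - 1 = - \frac{17}{18}$)
$T^{2}{\left(23 \right)} = \left(- \frac{17}{18}\right)^{2} = \frac{289}{324}$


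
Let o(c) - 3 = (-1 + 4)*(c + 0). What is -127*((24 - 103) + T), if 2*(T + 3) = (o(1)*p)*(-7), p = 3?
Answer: 18415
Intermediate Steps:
o(c) = 3 + 3*c (o(c) = 3 + (-1 + 4)*(c + 0) = 3 + 3*c)
T = -66 (T = -3 + (((3 + 3*1)*3)*(-7))/2 = -3 + (((3 + 3)*3)*(-7))/2 = -3 + ((6*3)*(-7))/2 = -3 + (18*(-7))/2 = -3 + (½)*(-126) = -3 - 63 = -66)
-127*((24 - 103) + T) = -127*((24 - 103) - 66) = -127*(-79 - 66) = -127*(-145) = 18415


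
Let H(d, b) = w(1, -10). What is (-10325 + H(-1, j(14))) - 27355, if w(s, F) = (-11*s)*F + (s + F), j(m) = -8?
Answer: -37579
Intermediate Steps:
w(s, F) = F + s - 11*F*s (w(s, F) = -11*F*s + (F + s) = F + s - 11*F*s)
H(d, b) = 101 (H(d, b) = -10 + 1 - 11*(-10)*1 = -10 + 1 + 110 = 101)
(-10325 + H(-1, j(14))) - 27355 = (-10325 + 101) - 27355 = -10224 - 27355 = -37579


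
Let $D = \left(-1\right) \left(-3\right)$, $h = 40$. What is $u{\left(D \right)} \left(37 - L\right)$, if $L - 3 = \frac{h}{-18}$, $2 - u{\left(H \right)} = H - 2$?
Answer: $\frac{326}{9} \approx 36.222$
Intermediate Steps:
$D = 3$
$u{\left(H \right)} = 4 - H$ ($u{\left(H \right)} = 2 - \left(H - 2\right) = 2 - \left(-2 + H\right) = 4 - H$)
$L = \frac{7}{9}$ ($L = 3 + \frac{40}{-18} = 3 + 40 \left(- \frac{1}{18}\right) = 3 - \frac{20}{9} = \frac{7}{9} \approx 0.77778$)
$u{\left(D \right)} \left(37 - L\right) = \left(4 - 3\right) \left(37 - \frac{7}{9}\right) = 1 \cdot \frac{326}{9} = \frac{326}{9}$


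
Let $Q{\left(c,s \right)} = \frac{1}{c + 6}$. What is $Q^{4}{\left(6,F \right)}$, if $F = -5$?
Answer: $\frac{1}{20736} \approx 4.8225 \cdot 10^{-5}$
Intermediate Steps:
$Q{\left(c,s \right)} = \frac{1}{6 + c}$
$Q^{4}{\left(6,F \right)} = \left(\frac{1}{6 + 6}\right)^{4} = \left(\frac{1}{12}\right)^{4} = \frac{1}{20736}$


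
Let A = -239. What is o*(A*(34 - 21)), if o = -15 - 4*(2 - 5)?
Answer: 9321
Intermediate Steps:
o = -3 (o = -15 - 4*(-3) = -15 - 1*(-12) = -15 + 12 = -3)
o*(A*(34 - 21)) = -(-717)*(34 - 21) = -(-717)*13 = -3*(-3107) = 9321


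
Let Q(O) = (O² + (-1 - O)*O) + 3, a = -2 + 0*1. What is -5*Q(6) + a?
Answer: 13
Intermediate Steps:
a = -2 (a = -2 + 0 = -2)
Q(O) = 3 + O² + O*(-1 - O) (Q(O) = (O² + O*(-1 - O)) + 3 = 3 + O² + O*(-1 - O))
-5*Q(6) + a = -5*(3 - 1*6) - 2 = -5*(3 - 6) - 2 = -5*(-3) - 2 = 15 - 2 = 13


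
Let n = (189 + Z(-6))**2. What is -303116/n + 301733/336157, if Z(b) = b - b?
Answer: -91116360719/12007864197 ≈ -7.5881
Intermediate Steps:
Z(b) = 0
n = 35721 (n = (189 + 0)**2 = 189**2 = 35721)
-303116/n + 301733/336157 = -303116/35721 + 301733/336157 = -91116360719/12007864197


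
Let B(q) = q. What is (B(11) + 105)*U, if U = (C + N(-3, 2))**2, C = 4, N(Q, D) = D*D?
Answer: 7424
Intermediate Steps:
N(Q, D) = D**2
U = 64 (U = (4 + 2**2)**2 = (4 + 4)**2 = 8**2 = 64)
(B(11) + 105)*U = (11 + 105)*64 = 116*64 = 7424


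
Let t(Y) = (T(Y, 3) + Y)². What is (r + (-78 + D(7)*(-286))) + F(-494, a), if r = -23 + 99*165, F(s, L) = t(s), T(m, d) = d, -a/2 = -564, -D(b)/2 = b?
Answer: 261319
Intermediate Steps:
D(b) = -2*b
a = 1128 (a = -2*(-564) = 1128)
t(Y) = (3 + Y)²
F(s, L) = (3 + s)²
r = 16312 (r = -23 + 16335 = 16312)
(r + (-78 + D(7)*(-286))) + F(-494, a) = (16312 + (-78 - 2*7*(-286))) + (3 - 494)² = (16312 + (-78 - 14*(-286))) + (-491)² = (16312 + (-78 + 4004)) + 241081 = (16312 + 3926) + 241081 = 20238 + 241081 = 261319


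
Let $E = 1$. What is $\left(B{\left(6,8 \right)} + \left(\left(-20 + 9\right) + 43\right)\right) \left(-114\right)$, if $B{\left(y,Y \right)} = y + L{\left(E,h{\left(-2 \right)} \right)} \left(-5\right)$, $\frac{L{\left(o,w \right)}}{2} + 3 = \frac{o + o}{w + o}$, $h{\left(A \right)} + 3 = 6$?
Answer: $-7182$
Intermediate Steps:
$h{\left(A \right)} = 3$ ($h{\left(A \right)} = -3 + 6 = 3$)
$L{\left(o,w \right)} = -6 + \frac{4 o}{o + w}$ ($L{\left(o,w \right)} = -6 + 2 \frac{o + o}{w + o} = -6 + 2 \frac{2 o}{o + w} = -6 + \frac{4 o}{o + w}$)
$B{\left(y,Y \right)} = 25 + y$ ($B{\left(y,Y \right)} = y + \frac{2 \left(\left(-1\right) 1 - 9\right)}{1 + 3} \left(-5\right) = y + \frac{2 \left(-1 - 9\right)}{4} \left(-5\right) = y + 2 \cdot \frac{1}{4} \left(-10\right) \left(-5\right) = y - -25 = y + 25 = 25 + y$)
$\left(B{\left(6,8 \right)} + \left(\left(-20 + 9\right) + 43\right)\right) \left(-114\right) = \left(\left(25 + 6\right) + \left(\left(-20 + 9\right) + 43\right)\right) \left(-114\right) = \left(31 + \left(-11 + 43\right)\right) \left(-114\right) = \left(31 + 32\right) \left(-114\right) = 63 \left(-114\right) = -7182$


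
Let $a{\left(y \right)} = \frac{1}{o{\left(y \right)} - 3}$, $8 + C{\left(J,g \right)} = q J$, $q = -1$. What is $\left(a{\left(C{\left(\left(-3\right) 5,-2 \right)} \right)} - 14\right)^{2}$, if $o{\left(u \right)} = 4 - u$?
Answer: $\frac{7225}{36} \approx 200.69$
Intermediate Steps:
$C{\left(J,g \right)} = -8 - J$
$a{\left(y \right)} = \frac{1}{1 - y}$ ($a{\left(y \right)} = \frac{1}{\left(4 - y\right) - 3} = \frac{1}{1 - y}$)
$\left(a{\left(C{\left(\left(-3\right) 5,-2 \right)} \right)} - 14\right)^{2} = \left(- \frac{1}{-1 - \left(8 - 15\right)} - 14\right)^{2} = \left(- \frac{1}{-1 - -7} - 14\right)^{2} = \left(- \frac{1}{-1 + \left(-8 + 15\right)} - 14\right)^{2} = \left(- \frac{1}{-1 + 7} - 14\right)^{2} = \left(- \frac{1}{6} - 14\right)^{2} = \left(- \frac{85}{6}\right)^{2} = \frac{7225}{36}$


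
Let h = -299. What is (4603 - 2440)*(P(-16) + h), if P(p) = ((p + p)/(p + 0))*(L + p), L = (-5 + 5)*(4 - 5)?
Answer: -715953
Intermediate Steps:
L = 0 (L = 0*(-1) = 0)
P(p) = 2*p (P(p) = ((p + p)/(p + 0))*(0 + p) = ((2*p)/p)*p = 2*p)
(4603 - 2440)*(P(-16) + h) = (4603 - 2440)*(2*(-16) - 299) = 2163*(-32 - 299) = 2163*(-331) = -715953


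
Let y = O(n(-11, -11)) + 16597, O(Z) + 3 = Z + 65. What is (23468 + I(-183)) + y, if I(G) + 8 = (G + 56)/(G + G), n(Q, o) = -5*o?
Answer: 14703811/366 ≈ 40174.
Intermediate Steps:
I(G) = -8 + (56 + G)/(2*G) (I(G) = -8 + (G + 56)/(G + G) = -8 + (56 + G)/((2*G)) = -8 + (56 + G)*(1/(2*G)) = -8 + (56 + G)/(2*G))
O(Z) = 62 + Z (O(Z) = -3 + (Z + 65) = -3 + (65 + Z) = 62 + Z)
y = 16714 (y = (62 - 5*(-11)) + 16597 = (62 + 55) + 16597 = 117 + 16597 = 16714)
(23468 + I(-183)) + y = (23468 + (-15/2 + 28/(-183))) + 16714 = (23468 + (-15/2 + 28*(-1/183))) + 16714 = (23468 + (-15/2 - 28/183)) + 16714 = (23468 - 2801/366) + 16714 = 8586487/366 + 16714 = 14703811/366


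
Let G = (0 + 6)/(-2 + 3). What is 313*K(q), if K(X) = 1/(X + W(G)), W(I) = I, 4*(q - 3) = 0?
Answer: 313/9 ≈ 34.778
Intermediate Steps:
q = 3 (q = 3 + (¼)*0 = 3 + 0 = 3)
G = 6 (G = 6/1 = 6*1 = 6)
K(X) = 1/(6 + X) (K(X) = 1/(X + 6) = 1/(6 + X))
313*K(q) = 313/(6 + 3) = 313/9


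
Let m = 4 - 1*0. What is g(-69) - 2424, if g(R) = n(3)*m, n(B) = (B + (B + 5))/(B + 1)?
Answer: -2413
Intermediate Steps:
n(B) = (5 + 2*B)/(1 + B) (n(B) = (B + (5 + B))/(1 + B) = (5 + 2*B)/(1 + B))
m = 4 (m = 4 + 0 = 4)
g(R) = 11 (g(R) = ((5 + 2*3)/(1 + 3))*4 = ((5 + 6)/4)*4 = ((1/4)*11)*4 = (11/4)*4 = 11)
g(-69) - 2424 = 11 - 2424 = -2413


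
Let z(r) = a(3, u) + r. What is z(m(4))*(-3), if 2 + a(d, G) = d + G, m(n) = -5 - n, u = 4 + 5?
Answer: -3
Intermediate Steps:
u = 9
a(d, G) = -2 + G + d (a(d, G) = -2 + (d + G) = -2 + (G + d) = -2 + G + d)
z(r) = 10 + r (z(r) = (-2 + 9 + 3) + r = 10 + r)
z(m(4))*(-3) = (10 + (-5 - 1*4))*(-3) = (10 + (-5 - 4))*(-3) = (10 - 9)*(-3) = 1*(-3) = -3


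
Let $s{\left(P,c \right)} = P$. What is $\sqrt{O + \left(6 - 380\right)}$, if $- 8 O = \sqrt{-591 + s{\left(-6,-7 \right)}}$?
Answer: $\frac{\sqrt{-5984 - 2 i \sqrt{597}}}{4} \approx 0.078964 - 19.339 i$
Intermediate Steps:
$O = - \frac{i \sqrt{597}}{8}$ ($O = - \frac{\sqrt{-591 - 6}}{8} = - \frac{\sqrt{-597}}{8} = - \frac{i \sqrt{597}}{8} \approx - 3.0542 i$)
$\sqrt{O + \left(6 - 380\right)} = \sqrt{- \frac{i \sqrt{597}}{8} + \left(6 - 380\right)} = \sqrt{- \frac{i \sqrt{597}}{8} - 374} = \sqrt{-374 - \frac{i \sqrt{597}}{8}}$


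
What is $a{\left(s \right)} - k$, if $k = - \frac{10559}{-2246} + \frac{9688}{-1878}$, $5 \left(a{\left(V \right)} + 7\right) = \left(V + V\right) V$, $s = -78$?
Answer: $\frac{25593247817}{10544970} \approx 2427.1$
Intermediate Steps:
$a{\left(V \right)} = -7 + \frac{2 V^{2}}{5}$ ($a{\left(V \right)} = -7 + \frac{\left(V + V\right) V}{5} = -7 + \frac{2 V V}{5} = -7 + \frac{2 V^{2}}{5}$)
$k = - \frac{964723}{2108994}$ ($k = \left(-10559\right) \left(- \frac{1}{2246}\right) + 9688 \left(- \frac{1}{1878}\right) = \frac{10559}{2246} - \frac{4844}{939} = - \frac{964723}{2108994} \approx -0.45743$)
$a{\left(s \right)} - k = \left(-7 + \frac{2 \left(-78\right)^{2}}{5}\right) - - \frac{964723}{2108994} = \left(-7 + \frac{2}{5} \cdot 6084\right) + \frac{964723}{2108994} = \left(-7 + \frac{12168}{5}\right) + \frac{964723}{2108994} = \frac{12133}{5} + \frac{964723}{2108994} = \frac{25593247817}{10544970}$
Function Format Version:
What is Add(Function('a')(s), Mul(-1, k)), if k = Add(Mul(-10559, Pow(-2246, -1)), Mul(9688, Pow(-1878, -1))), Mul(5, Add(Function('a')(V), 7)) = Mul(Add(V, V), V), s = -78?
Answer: Rational(25593247817, 10544970) ≈ 2427.1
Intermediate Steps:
Function('a')(V) = Add(-7, Mul(Rational(2, 5), Pow(V, 2))) (Function('a')(V) = Add(-7, Mul(Rational(1, 5), Mul(Add(V, V), V))) = Add(-7, Mul(Rational(1, 5), Mul(Mul(2, V), V))) = Add(-7, Mul(Rational(1, 5), Mul(2, Pow(V, 2)))) = Add(-7, Mul(Rational(2, 5), Pow(V, 2))))
k = Rational(-964723, 2108994) (k = Add(Mul(-10559, Rational(-1, 2246)), Mul(9688, Rational(-1, 1878))) = Add(Rational(10559, 2246), Rational(-4844, 939)) = Rational(-964723, 2108994) ≈ -0.45743)
Add(Function('a')(s), Mul(-1, k)) = Add(Add(-7, Mul(Rational(2, 5), Pow(-78, 2))), Mul(-1, Rational(-964723, 2108994))) = Add(Add(-7, Mul(Rational(2, 5), 6084)), Rational(964723, 2108994)) = Add(Add(-7, Rational(12168, 5)), Rational(964723, 2108994)) = Add(Rational(12133, 5), Rational(964723, 2108994)) = Rational(25593247817, 10544970)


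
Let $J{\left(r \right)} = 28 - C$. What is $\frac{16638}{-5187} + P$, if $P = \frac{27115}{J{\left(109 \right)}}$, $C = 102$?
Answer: $- \frac{47292239}{127946} \approx -369.63$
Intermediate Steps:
$J{\left(r \right)} = -74$ ($J{\left(r \right)} = 28 - 102 = -74$)
$P = - \frac{27115}{74}$ ($P = \frac{27115}{-74} = 27115 \left(- \frac{1}{74}\right) = - \frac{27115}{74} \approx -366.42$)
$\frac{16638}{-5187} + P = \frac{16638}{-5187} - \frac{27115}{74} = 16638 \left(- \frac{1}{5187}\right) - \frac{27115}{74} = - \frac{5546}{1729} - \frac{27115}{74} = - \frac{47292239}{127946}$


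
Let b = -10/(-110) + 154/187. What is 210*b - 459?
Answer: -49923/187 ≈ -266.97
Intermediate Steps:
b = 171/187 (b = -10*(-1/110) + 154*(1/187) = 1/11 + 14/17 = 171/187 ≈ 0.91444)
210*b - 459 = 210*(171/187) - 459 = 35910/187 - 459 = -49923/187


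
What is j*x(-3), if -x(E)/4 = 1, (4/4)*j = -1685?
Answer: 6740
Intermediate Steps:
j = -1685
x(E) = -4 (x(E) = -4*1 = -4)
j*x(-3) = -1685*(-4) = 6740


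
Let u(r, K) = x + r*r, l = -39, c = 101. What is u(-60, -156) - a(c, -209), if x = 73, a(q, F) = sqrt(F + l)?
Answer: 3673 - 2*I*sqrt(62) ≈ 3673.0 - 15.748*I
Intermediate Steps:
a(q, F) = sqrt(-39 + F) (a(q, F) = sqrt(F - 39) = sqrt(-39 + F))
u(r, K) = 73 + r**2 (u(r, K) = 73 + r*r = 73 + r**2)
u(-60, -156) - a(c, -209) = (73 + (-60)**2) - sqrt(-39 - 209) = (73 + 3600) - sqrt(-248) = 3673 - 2*I*sqrt(62)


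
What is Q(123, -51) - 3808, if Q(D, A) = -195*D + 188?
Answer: -27605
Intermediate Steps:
Q(D, A) = 188 - 195*D
Q(123, -51) - 3808 = (188 - 195*123) - 3808 = (188 - 23985) - 3808 = -23797 - 3808 = -27605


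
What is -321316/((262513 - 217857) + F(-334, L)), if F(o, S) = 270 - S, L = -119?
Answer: -321316/45045 ≈ -7.1332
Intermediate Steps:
-321316/((262513 - 217857) + F(-334, L)) = -321316/((262513 - 217857) + (270 - 1*(-119))) = -321316/(44656 + (270 + 119)) = -321316/(44656 + 389) = -321316/45045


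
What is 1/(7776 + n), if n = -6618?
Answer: 1/1158 ≈ 0.00086356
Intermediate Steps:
1/(7776 + n) = 1/(7776 - 6618) = 1/1158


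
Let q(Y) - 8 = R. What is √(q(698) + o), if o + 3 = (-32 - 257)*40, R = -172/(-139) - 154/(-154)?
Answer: 3*I*√24801214/139 ≈ 107.48*I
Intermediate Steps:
R = 311/139 (R = -172*(-1/139) - 154*(-1/154) = 172/139 + 1 = 311/139 ≈ 2.2374)
q(Y) = 1423/139 (q(Y) = 8 + 311/139 = 1423/139)
o = -11563 (o = -3 + (-32 - 257)*40 = -3 - 289*40 = -3 - 11560 = -11563)
√(q(698) + o) = √(1423/139 - 11563) = √(-1605834/139) = 3*I*√24801214/139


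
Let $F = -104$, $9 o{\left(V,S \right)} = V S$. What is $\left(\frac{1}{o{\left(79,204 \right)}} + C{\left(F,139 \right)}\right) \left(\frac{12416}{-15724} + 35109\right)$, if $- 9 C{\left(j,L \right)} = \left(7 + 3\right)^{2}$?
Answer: $- \frac{74135447169875}{190055988} \approx -3.9007 \cdot 10^{5}$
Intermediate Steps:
$o{\left(V,S \right)} = \frac{S V}{9}$ ($o{\left(V,S \right)} = \frac{V S}{9} = \frac{S V}{9}$)
$C{\left(j,L \right)} = - \frac{100}{9}$ ($C{\left(j,L \right)} = - \frac{\left(7 + 3\right)^{2}}{9} = - \frac{10^{2}}{9} = \left(- \frac{1}{9}\right) 100 = - \frac{100}{9}$)
$\left(\frac{1}{o{\left(79,204 \right)}} + C{\left(F,139 \right)}\right) \left(\frac{12416}{-15724} + 35109\right) = \left(\frac{1}{\frac{1}{9} \cdot 204 \cdot 79} - \frac{100}{9}\right) \left(\frac{12416}{-15724} + 35109\right) = \left(\frac{1}{\frac{5372}{3}} - \frac{100}{9}\right) \left(12416 \left(- \frac{1}{15724}\right) + 35109\right) = \left(\frac{3}{5372} - \frac{100}{9}\right) \left(- \frac{3104}{3931} + 35109\right) = \left(- \frac{537173}{48348}\right) \frac{138010375}{3931} = - \frac{74135447169875}{190055988}$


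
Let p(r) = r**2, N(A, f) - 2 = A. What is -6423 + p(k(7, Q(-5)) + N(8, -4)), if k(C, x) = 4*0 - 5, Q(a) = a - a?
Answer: -6398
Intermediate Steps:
N(A, f) = 2 + A
Q(a) = 0
k(C, x) = -5 (k(C, x) = 0 - 5 = -5)
-6423 + p(k(7, Q(-5)) + N(8, -4)) = -6423 + (-5 + (2 + 8))**2 = -6423 + (-5 + 10)**2 = -6423 + 5**2 = -6423 + 25 = -6398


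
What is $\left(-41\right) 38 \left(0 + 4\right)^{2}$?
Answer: $-24928$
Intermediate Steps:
$\left(-41\right) 38 \left(0 + 4\right)^{2} = - 1558 \cdot 4^{2} = \left(-1558\right) 16 = -24928$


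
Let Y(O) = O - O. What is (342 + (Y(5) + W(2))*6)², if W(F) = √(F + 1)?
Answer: 117072 + 4104*√3 ≈ 1.2418e+5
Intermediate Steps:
W(F) = √(1 + F)
Y(O) = 0
(342 + (Y(5) + W(2))*6)² = (342 + (0 + √(1 + 2))*6)² = (342 + (0 + √3)*6)² = (342 + √3*6)² = (342 + 6*√3)²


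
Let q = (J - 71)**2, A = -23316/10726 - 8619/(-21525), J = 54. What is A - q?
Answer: -11188820976/38479525 ≈ -290.77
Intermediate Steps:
A = -68238251/38479525 (A = -23316*1/10726 - 8619*(-1/21525) = -11658/5363 + 2873/7175 = -68238251/38479525 ≈ -1.7734)
q = 289 (q = (54 - 71)**2 = (-17)**2 = 289)
A - q = -68238251/38479525 - 1*289 = -68238251/38479525 - 289 = -11188820976/38479525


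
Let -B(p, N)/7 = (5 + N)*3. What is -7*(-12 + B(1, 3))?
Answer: 1260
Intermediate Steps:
B(p, N) = -105 - 21*N (B(p, N) = -7*(5 + N)*3 = -7*(15 + 3*N) = -105 - 21*N)
-7*(-12 + B(1, 3)) = -7*(-12 + (-105 - 21*3)) = -7*(-12 + (-105 - 63)) = -7*(-12 - 168) = -7*(-180) = 1260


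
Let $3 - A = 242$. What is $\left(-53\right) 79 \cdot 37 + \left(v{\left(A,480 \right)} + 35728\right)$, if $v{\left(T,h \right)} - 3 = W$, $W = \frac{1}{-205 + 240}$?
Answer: $- \frac{4171579}{35} \approx -1.1919 \cdot 10^{5}$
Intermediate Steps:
$A = -239$ ($A = 3 - 242 = -239$)
$W = \frac{1}{35} \approx 0.028571$
$v{\left(T,h \right)} = \frac{106}{35}$ ($v{\left(T,h \right)} = 3 + \frac{1}{35} = \frac{106}{35}$)
$\left(-53\right) 79 \cdot 37 + \left(v{\left(A,480 \right)} + 35728\right) = \left(-53\right) 79 \cdot 37 + \left(\frac{106}{35} + 35728\right) = \left(-4187\right) 37 + \frac{1250586}{35} = -154919 + \frac{1250586}{35} = - \frac{4171579}{35}$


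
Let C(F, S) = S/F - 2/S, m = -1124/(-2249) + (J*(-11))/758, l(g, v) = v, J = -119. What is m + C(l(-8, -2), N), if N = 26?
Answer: -18496847/1704742 ≈ -10.850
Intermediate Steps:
m = 3795933/1704742 (m = -1124/(-2249) - 119*(-11)/758 = -1124*(-1/2249) + 1309*(1/758) = 1124/2249 + 1309/758 = 3795933/1704742 ≈ 2.2267)
C(F, S) = -2/S + S/F
m + C(l(-8, -2), N) = 3795933/1704742 + (-2/26 + 26/(-2)) = 3795933/1704742 + (-2*1/26 + 26*(-½)) = 3795933/1704742 + (-1/13 - 13) = 3795933/1704742 - 170/13 = -18496847/1704742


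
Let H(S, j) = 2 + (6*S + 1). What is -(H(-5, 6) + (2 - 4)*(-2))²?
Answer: -529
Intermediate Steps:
H(S, j) = 3 + 6*S (H(S, j) = 2 + (1 + 6*S) = 3 + 6*S)
-(H(-5, 6) + (2 - 4)*(-2))² = -((3 + 6*(-5)) + (2 - 4)*(-2))² = -((3 - 30) - 2*(-2))² = -(-27 + 4)² = -1*(-23)² = -1*529 = -529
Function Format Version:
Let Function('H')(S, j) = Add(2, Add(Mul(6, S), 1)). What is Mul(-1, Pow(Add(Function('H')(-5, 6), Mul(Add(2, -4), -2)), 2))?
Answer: -529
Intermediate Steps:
Function('H')(S, j) = Add(3, Mul(6, S)) (Function('H')(S, j) = Add(2, Add(1, Mul(6, S))) = Add(3, Mul(6, S)))
Mul(-1, Pow(Add(Function('H')(-5, 6), Mul(Add(2, -4), -2)), 2)) = Mul(-1, Pow(Add(Add(3, Mul(6, -5)), Mul(Add(2, -4), -2)), 2)) = Mul(-1, Pow(Add(Add(3, -30), Mul(-2, -2)), 2)) = Mul(-1, Pow(Add(-27, 4), 2)) = Mul(-1, Pow(-23, 2)) = Mul(-1, 529) = -529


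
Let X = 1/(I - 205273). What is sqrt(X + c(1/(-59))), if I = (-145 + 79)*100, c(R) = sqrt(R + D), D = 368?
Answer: sqrt(-737529913 + 2648519919611*sqrt(1280949))/12500507 ≈ 4.3798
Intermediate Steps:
c(R) = sqrt(368 + R) (c(R) = sqrt(R + 368) = sqrt(368 + R))
I = -6600 (I = -66*100 = -6600)
X = -1/211873 (X = 1/(-6600 - 205273) = 1/(-211873) = -1/211873 ≈ -4.7198e-6)
sqrt(X + c(1/(-59))) = sqrt(-1/211873 + sqrt(368 + 1/(-59))) = sqrt(-1/211873 + sqrt(368 - 1/59)) = sqrt(-1/211873 + sqrt(21711/59)) = sqrt(-1/211873 + sqrt(1280949)/59)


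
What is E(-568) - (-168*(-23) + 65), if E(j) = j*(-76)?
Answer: 39239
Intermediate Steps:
E(j) = -76*j
E(-568) - (-168*(-23) + 65) = -76*(-568) - (-168*(-23) + 65) = 43168 - (3864 + 65) = 43168 - 1*3929 = 43168 - 3929 = 39239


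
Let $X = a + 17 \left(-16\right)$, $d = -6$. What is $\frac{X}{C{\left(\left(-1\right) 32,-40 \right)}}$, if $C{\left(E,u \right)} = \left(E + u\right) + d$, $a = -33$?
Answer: $\frac{305}{78} \approx 3.9103$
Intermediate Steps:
$X = -305$ ($X = -33 + 17 \left(-16\right) = -33 - 272 = -305$)
$C{\left(E,u \right)} = -6 + E + u$ ($C{\left(E,u \right)} = \left(E + u\right) - 6 = -6 + E + u$)
$\frac{X}{C{\left(\left(-1\right) 32,-40 \right)}} = - \frac{305}{-6 - 32 - 40} = - \frac{305}{-78} = \left(-305\right) \left(- \frac{1}{78}\right) = \frac{305}{78}$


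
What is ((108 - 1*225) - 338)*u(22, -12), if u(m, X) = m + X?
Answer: -4550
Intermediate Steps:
u(m, X) = X + m
((108 - 1*225) - 338)*u(22, -12) = ((108 - 1*225) - 338)*(-12 + 22) = ((108 - 225) - 338)*10 = (-117 - 338)*10 = -455*10 = -4550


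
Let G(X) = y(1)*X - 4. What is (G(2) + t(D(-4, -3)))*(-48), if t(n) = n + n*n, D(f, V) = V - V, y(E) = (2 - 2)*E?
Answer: 192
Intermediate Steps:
y(E) = 0 (y(E) = 0*E = 0)
D(f, V) = 0
t(n) = n + n²
G(X) = -4 (G(X) = 0*X - 4 = 0 - 4 = -4)
(G(2) + t(D(-4, -3)))*(-48) = (-4 + 0*(1 + 0))*(-48) = (-4 + 0*1)*(-48) = (-4 + 0)*(-48) = -4*(-48) = 192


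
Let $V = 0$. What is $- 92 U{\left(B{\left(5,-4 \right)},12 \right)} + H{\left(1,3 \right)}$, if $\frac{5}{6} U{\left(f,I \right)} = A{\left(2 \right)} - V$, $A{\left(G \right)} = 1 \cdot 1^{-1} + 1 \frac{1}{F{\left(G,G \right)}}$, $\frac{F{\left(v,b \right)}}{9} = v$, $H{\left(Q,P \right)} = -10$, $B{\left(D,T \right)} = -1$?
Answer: $- \frac{1898}{15} \approx -126.53$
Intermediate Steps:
$F{\left(v,b \right)} = 9 v$
$A{\left(G \right)} = 1 + \frac{1}{9 G}$ ($A{\left(G \right)} = 1 \cdot 1^{-1} + 1 \frac{1}{9 G} = 1 \cdot 1 + 1 \frac{1}{9 G} = 1 + \frac{1}{9 G}$)
$U{\left(f,I \right)} = \frac{19}{15}$ ($U{\left(f,I \right)} = \frac{6 \left(\frac{\frac{1}{9} + 2}{2} - 0\right)}{5} = \frac{6 \left(\frac{1}{2} \cdot \frac{19}{9} + 0\right)}{5} = \frac{6 \left(\frac{19}{18} + 0\right)}{5} = \frac{6}{5} \cdot \frac{19}{18} = \frac{19}{15}$)
$- 92 U{\left(B{\left(5,-4 \right)},12 \right)} + H{\left(1,3 \right)} = \left(-92\right) \frac{19}{15} - 10 = - \frac{1748}{15} - 10 = - \frac{1898}{15}$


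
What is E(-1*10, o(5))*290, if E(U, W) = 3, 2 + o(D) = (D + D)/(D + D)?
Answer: 870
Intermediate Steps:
o(D) = -1 (o(D) = -2 + (D + D)/(D + D) = -2 + (2*D)/((2*D)) = -2 + (2*D)*(1/(2*D)) = -2 + 1 = -1)
E(-1*10, o(5))*290 = 3*290 = 870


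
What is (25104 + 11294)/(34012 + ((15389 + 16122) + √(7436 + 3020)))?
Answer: 2384906154/4293253073 - 72796*√2614/4293253073 ≈ 0.55463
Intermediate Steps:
(25104 + 11294)/(34012 + ((15389 + 16122) + √(7436 + 3020))) = 36398/(34012 + (31511 + √10456)) = 36398/(34012 + (31511 + 2*√2614)) = 36398/(65523 + 2*√2614)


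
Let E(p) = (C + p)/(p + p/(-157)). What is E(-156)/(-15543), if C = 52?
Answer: -1/23166 ≈ -4.3167e-5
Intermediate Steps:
E(p) = 157*(52 + p)/(156*p) (E(p) = (52 + p)/(p + p/(-157)) = (52 + p)/(p + p*(-1/157)) = (52 + p)/(p - p/157) = (52 + p)/((156*p/157)) = (52 + p)*(157/(156*p)) = 157*(52 + p)/(156*p))
E(-156)/(-15543) = ((157/156)*(52 - 156)/(-156))/(-15543) = ((157/156)*(-1/156)*(-104))*(-1/15543) = (157/234)*(-1/15543) = -1/23166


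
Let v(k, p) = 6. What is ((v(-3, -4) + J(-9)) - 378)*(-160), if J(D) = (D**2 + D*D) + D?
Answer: 35040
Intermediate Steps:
J(D) = D + 2*D**2 (J(D) = (D**2 + D**2) + D = 2*D**2 + D = D + 2*D**2)
((v(-3, -4) + J(-9)) - 378)*(-160) = ((6 - 9*(1 + 2*(-9))) - 378)*(-160) = ((6 - 9*(1 - 18)) - 378)*(-160) = ((6 - 9*(-17)) - 378)*(-160) = ((6 + 153) - 378)*(-160) = (159 - 378)*(-160) = -219*(-160) = 35040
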